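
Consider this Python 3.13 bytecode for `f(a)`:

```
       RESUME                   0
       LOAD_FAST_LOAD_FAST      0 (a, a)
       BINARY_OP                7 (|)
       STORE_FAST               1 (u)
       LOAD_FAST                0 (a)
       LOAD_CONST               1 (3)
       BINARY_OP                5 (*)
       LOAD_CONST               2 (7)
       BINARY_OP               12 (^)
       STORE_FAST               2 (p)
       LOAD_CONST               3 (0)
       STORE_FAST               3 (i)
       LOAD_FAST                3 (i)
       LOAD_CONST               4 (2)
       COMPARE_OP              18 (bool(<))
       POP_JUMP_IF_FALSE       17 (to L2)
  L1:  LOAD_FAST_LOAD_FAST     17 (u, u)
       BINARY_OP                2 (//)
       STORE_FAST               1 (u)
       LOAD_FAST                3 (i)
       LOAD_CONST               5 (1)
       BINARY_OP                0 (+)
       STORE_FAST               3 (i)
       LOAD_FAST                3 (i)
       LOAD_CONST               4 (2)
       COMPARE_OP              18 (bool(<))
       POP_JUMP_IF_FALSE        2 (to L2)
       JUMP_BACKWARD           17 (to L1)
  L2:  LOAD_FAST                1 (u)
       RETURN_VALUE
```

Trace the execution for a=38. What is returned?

1

LOAD_FAST_LOAD_FAST a,a → push 38,38. Stack: [38, 38]
BINARY_OP | → 38 | 38 = 38. Stack: [38]
STORE_FAST u → u=38. Stack: []
LOAD_FAST a → push 38. Stack: [38]
LOAD_CONST → push 3. Stack: [38, 3]
BINARY_OP * → 38 * 3 = 114. Stack: [114]
LOAD_CONST → push 7. Stack: [114, 7]
BINARY_OP ^ → 114 ^ 7 = 117. Stack: [117]
STORE_FAST p → p=117. Stack: []
LOAD_CONST → push 0. Stack: [0]
STORE_FAST i → i=0. Stack: []
LOAD_FAST i → push 0. Stack: [0]
LOAD_CONST → push 2. Stack: [0, 2]
COMPARE_OP bool(<) → 0 vs 2 = True. Stack: [True]
POP_JUMP_IF_FALSE → pop True; no jump. Stack: []
LOAD_FAST_LOAD_FAST u,u → push 38,38. Stack: [38, 38]
BINARY_OP // → 38 // 38 = 1. Stack: [1]
STORE_FAST u → u=1. Stack: []
LOAD_FAST i → push 0. Stack: [0]
LOAD_CONST → push 1. Stack: [0, 1]
BINARY_OP + → 0 + 1 = 1. Stack: [1]
STORE_FAST i → i=1. Stack: []
LOAD_FAST i → push 1. Stack: [1]
LOAD_CONST → push 2. Stack: [1, 2]
COMPARE_OP bool(<) → 1 vs 2 = True. Stack: [True]
POP_JUMP_IF_FALSE → pop True; no jump. Stack: []
LOAD_FAST_LOAD_FAST u,u → push 1,1. Stack: [1, 1]
BINARY_OP // → 1 // 1 = 1. Stack: [1]
STORE_FAST u → u=1. Stack: []
LOAD_FAST i → push 1. Stack: [1]
LOAD_CONST → push 1. Stack: [1, 1]
BINARY_OP + → 1 + 1 = 2. Stack: [2]
STORE_FAST i → i=2. Stack: []
LOAD_FAST i → push 2. Stack: [2]
LOAD_CONST → push 2. Stack: [2, 2]
COMPARE_OP bool(<) → 2 vs 2 = False. Stack: [False]
POP_JUMP_IF_FALSE → pop False; jump. Stack: []
LOAD_FAST u → push 1. Stack: [1]
RETURN_VALUE → return 1.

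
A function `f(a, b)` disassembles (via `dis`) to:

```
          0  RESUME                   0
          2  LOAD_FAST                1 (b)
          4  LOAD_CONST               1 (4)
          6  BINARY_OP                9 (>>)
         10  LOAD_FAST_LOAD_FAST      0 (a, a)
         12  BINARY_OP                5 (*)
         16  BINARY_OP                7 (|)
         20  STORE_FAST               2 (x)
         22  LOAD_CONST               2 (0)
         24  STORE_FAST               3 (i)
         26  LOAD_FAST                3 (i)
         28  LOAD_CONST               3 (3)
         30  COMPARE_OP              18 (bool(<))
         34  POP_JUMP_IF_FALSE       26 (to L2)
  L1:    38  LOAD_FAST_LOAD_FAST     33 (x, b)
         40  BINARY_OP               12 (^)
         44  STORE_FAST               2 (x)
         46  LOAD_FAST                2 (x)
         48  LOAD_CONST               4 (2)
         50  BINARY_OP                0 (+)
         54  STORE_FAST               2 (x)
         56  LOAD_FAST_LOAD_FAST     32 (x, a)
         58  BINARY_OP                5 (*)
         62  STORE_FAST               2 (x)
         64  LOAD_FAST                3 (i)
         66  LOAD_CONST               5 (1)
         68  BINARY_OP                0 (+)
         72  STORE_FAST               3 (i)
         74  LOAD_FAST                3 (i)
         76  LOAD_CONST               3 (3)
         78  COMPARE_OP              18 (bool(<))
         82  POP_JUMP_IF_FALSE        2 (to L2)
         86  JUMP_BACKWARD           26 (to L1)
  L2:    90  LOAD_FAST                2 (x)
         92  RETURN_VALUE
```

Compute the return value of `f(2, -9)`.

LOAD_FAST b → push -9
LOAD_CONST → push 4
BINARY_OP >> → -9 >> 4 = -1
LOAD_FAST_LOAD_FAST a,a → push 2,2
BINARY_OP * → 2 * 2 = 4
BINARY_OP | → -1 | 4 = -1
STORE_FAST x → x=-1
LOAD_CONST → push 0
STORE_FAST i → i=0
LOAD_FAST i → push 0
LOAD_CONST → push 3
COMPARE_OP bool(<) → 0 vs 3 = True
POP_JUMP_IF_FALSE → pop True; no jump
LOAD_FAST_LOAD_FAST x,b → push -1,-9
BINARY_OP ^ → -1 ^ -9 = 8
STORE_FAST x → x=8
LOAD_FAST x → push 8
LOAD_CONST → push 2
BINARY_OP + → 8 + 2 = 10
STORE_FAST x → x=10
LOAD_FAST_LOAD_FAST x,a → push 10,2
BINARY_OP * → 10 * 2 = 20
STORE_FAST x → x=20
LOAD_FAST i → push 0
LOAD_CONST → push 1
BINARY_OP + → 0 + 1 = 1
STORE_FAST i → i=1
LOAD_FAST i → push 1
LOAD_CONST → push 3
COMPARE_OP bool(<) → 1 vs 3 = True
POP_JUMP_IF_FALSE → pop True; no jump
LOAD_FAST_LOAD_FAST x,b → push 20,-9
BINARY_OP ^ → 20 ^ -9 = -29
STORE_FAST x → x=-29
LOAD_FAST x → push -29
LOAD_CONST → push 2
BINARY_OP + → -29 + 2 = -27
STORE_FAST x → x=-27
LOAD_FAST_LOAD_FAST x,a → push -27,2
BINARY_OP * → -27 * 2 = -54
STORE_FAST x → x=-54
LOAD_FAST i → push 1
LOAD_CONST → push 1
BINARY_OP + → 1 + 1 = 2
STORE_FAST i → i=2
LOAD_FAST i → push 2
LOAD_CONST → push 3
COMPARE_OP bool(<) → 2 vs 3 = True
POP_JUMP_IF_FALSE → pop True; no jump
LOAD_FAST_LOAD_FAST x,b → push -54,-9
BINARY_OP ^ → -54 ^ -9 = 61
STORE_FAST x → x=61
LOAD_FAST x → push 61
LOAD_CONST → push 2
BINARY_OP + → 61 + 2 = 63
STORE_FAST x → x=63
LOAD_FAST_LOAD_FAST x,a → push 63,2
BINARY_OP * → 63 * 2 = 126
STORE_FAST x → x=126
LOAD_FAST i → push 2
LOAD_CONST → push 1
BINARY_OP + → 2 + 1 = 3
STORE_FAST i → i=3
LOAD_FAST i → push 3
LOAD_CONST → push 3
COMPARE_OP bool(<) → 3 vs 3 = False
POP_JUMP_IF_FALSE → pop False; jump
LOAD_FAST x → push 126
RETURN_VALUE → return 126.

126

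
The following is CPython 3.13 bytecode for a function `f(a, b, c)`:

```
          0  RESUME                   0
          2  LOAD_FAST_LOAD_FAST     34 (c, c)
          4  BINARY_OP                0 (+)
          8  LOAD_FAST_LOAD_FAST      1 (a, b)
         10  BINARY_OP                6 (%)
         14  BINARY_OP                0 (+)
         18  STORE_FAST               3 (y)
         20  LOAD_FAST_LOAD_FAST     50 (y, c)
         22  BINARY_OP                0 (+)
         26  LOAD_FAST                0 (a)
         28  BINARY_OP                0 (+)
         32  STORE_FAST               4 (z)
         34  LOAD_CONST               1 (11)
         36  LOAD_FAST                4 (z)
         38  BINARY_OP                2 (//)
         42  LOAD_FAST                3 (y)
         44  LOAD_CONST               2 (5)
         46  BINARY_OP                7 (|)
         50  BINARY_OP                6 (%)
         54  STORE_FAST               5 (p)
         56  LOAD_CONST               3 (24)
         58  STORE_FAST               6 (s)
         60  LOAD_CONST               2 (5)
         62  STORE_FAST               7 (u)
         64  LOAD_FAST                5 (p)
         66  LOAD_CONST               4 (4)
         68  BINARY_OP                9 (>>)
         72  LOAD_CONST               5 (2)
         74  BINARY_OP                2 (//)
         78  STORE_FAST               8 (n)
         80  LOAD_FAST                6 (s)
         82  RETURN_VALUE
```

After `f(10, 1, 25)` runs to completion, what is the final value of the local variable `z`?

85

LOAD_FAST_LOAD_FAST c,c → push 25,25. Stack: [25, 25]
BINARY_OP + → 25 + 25 = 50. Stack: [50]
LOAD_FAST_LOAD_FAST a,b → push 10,1. Stack: [50, 10, 1]
BINARY_OP % → 10 % 1 = 0. Stack: [50, 0]
BINARY_OP + → 50 + 0 = 50. Stack: [50]
STORE_FAST y → y=50. Stack: []
LOAD_FAST_LOAD_FAST y,c → push 50,25. Stack: [50, 25]
BINARY_OP + → 50 + 25 = 75. Stack: [75]
LOAD_FAST a → push 10. Stack: [75, 10]
BINARY_OP + → 75 + 10 = 85. Stack: [85]
STORE_FAST z → z=85. Stack: []
LOAD_CONST → push 11. Stack: [11]
LOAD_FAST z → push 85. Stack: [11, 85]
BINARY_OP // → 11 // 85 = 0. Stack: [0]
LOAD_FAST y → push 50. Stack: [0, 50]
LOAD_CONST → push 5. Stack: [0, 50, 5]
BINARY_OP | → 50 | 5 = 55. Stack: [0, 55]
BINARY_OP % → 0 % 55 = 0. Stack: [0]
STORE_FAST p → p=0. Stack: []
LOAD_CONST → push 24. Stack: [24]
STORE_FAST s → s=24. Stack: []
LOAD_CONST → push 5. Stack: [5]
STORE_FAST u → u=5. Stack: []
LOAD_FAST p → push 0. Stack: [0]
LOAD_CONST → push 4. Stack: [0, 4]
BINARY_OP >> → 0 >> 4 = 0. Stack: [0]
LOAD_CONST → push 2. Stack: [0, 2]
BINARY_OP // → 0 // 2 = 0. Stack: [0]
STORE_FAST n → n=0. Stack: []
LOAD_FAST s → push 24. Stack: [24]
RETURN_VALUE → return 24.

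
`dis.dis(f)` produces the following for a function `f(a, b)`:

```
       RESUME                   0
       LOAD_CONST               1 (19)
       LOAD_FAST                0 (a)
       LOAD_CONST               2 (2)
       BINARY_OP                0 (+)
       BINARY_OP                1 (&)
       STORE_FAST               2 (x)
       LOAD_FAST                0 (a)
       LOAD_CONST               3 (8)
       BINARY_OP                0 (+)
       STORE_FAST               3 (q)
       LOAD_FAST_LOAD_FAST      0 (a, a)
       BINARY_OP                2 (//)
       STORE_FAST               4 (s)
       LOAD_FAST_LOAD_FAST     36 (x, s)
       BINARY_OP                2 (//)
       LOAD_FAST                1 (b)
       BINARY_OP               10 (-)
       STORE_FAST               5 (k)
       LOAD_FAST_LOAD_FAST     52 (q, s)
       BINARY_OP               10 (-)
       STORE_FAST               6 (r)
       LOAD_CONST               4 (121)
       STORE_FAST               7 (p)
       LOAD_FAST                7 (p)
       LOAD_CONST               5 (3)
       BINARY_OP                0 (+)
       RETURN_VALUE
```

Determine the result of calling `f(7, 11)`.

LOAD_CONST → push 19. Stack: [19]
LOAD_FAST a → push 7. Stack: [19, 7]
LOAD_CONST → push 2. Stack: [19, 7, 2]
BINARY_OP + → 7 + 2 = 9. Stack: [19, 9]
BINARY_OP & → 19 & 9 = 1. Stack: [1]
STORE_FAST x → x=1. Stack: []
LOAD_FAST a → push 7. Stack: [7]
LOAD_CONST → push 8. Stack: [7, 8]
BINARY_OP + → 7 + 8 = 15. Stack: [15]
STORE_FAST q → q=15. Stack: []
LOAD_FAST_LOAD_FAST a,a → push 7,7. Stack: [7, 7]
BINARY_OP // → 7 // 7 = 1. Stack: [1]
STORE_FAST s → s=1. Stack: []
LOAD_FAST_LOAD_FAST x,s → push 1,1. Stack: [1, 1]
BINARY_OP // → 1 // 1 = 1. Stack: [1]
LOAD_FAST b → push 11. Stack: [1, 11]
BINARY_OP - → 1 - 11 = -10. Stack: [-10]
STORE_FAST k → k=-10. Stack: []
LOAD_FAST_LOAD_FAST q,s → push 15,1. Stack: [15, 1]
BINARY_OP - → 15 - 1 = 14. Stack: [14]
STORE_FAST r → r=14. Stack: []
LOAD_CONST → push 121. Stack: [121]
STORE_FAST p → p=121. Stack: []
LOAD_FAST p → push 121. Stack: [121]
LOAD_CONST → push 3. Stack: [121, 3]
BINARY_OP + → 121 + 3 = 124. Stack: [124]
RETURN_VALUE → return 124.

124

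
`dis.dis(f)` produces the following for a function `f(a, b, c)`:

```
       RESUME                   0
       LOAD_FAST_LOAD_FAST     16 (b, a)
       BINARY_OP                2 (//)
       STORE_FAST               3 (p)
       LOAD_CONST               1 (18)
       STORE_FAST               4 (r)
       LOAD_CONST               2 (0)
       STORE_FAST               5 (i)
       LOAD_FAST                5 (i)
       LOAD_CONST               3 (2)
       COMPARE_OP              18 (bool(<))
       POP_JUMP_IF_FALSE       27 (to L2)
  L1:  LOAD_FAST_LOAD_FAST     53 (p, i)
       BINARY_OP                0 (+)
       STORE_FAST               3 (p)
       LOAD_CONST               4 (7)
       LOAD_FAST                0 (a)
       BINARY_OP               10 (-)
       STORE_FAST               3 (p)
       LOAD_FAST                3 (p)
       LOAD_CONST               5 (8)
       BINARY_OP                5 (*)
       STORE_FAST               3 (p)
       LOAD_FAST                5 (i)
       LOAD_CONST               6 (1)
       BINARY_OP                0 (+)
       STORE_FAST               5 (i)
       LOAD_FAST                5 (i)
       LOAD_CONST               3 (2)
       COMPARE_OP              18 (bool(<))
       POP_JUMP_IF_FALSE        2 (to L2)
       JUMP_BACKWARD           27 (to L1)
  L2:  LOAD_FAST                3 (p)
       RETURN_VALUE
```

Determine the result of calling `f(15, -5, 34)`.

-64

LOAD_FAST_LOAD_FAST b,a → push -5,15. Stack: [-5, 15]
BINARY_OP // → -5 // 15 = -1. Stack: [-1]
STORE_FAST p → p=-1. Stack: []
LOAD_CONST → push 18. Stack: [18]
STORE_FAST r → r=18. Stack: []
LOAD_CONST → push 0. Stack: [0]
STORE_FAST i → i=0. Stack: []
LOAD_FAST i → push 0. Stack: [0]
LOAD_CONST → push 2. Stack: [0, 2]
COMPARE_OP bool(<) → 0 vs 2 = True. Stack: [True]
POP_JUMP_IF_FALSE → pop True; no jump. Stack: []
LOAD_FAST_LOAD_FAST p,i → push -1,0. Stack: [-1, 0]
BINARY_OP + → -1 + 0 = -1. Stack: [-1]
STORE_FAST p → p=-1. Stack: []
LOAD_CONST → push 7. Stack: [7]
LOAD_FAST a → push 15. Stack: [7, 15]
BINARY_OP - → 7 - 15 = -8. Stack: [-8]
STORE_FAST p → p=-8. Stack: []
LOAD_FAST p → push -8. Stack: [-8]
LOAD_CONST → push 8. Stack: [-8, 8]
BINARY_OP * → -8 * 8 = -64. Stack: [-64]
STORE_FAST p → p=-64. Stack: []
LOAD_FAST i → push 0. Stack: [0]
LOAD_CONST → push 1. Stack: [0, 1]
BINARY_OP + → 0 + 1 = 1. Stack: [1]
STORE_FAST i → i=1. Stack: []
LOAD_FAST i → push 1. Stack: [1]
LOAD_CONST → push 2. Stack: [1, 2]
COMPARE_OP bool(<) → 1 vs 2 = True. Stack: [True]
POP_JUMP_IF_FALSE → pop True; no jump. Stack: []
LOAD_FAST_LOAD_FAST p,i → push -64,1. Stack: [-64, 1]
BINARY_OP + → -64 + 1 = -63. Stack: [-63]
STORE_FAST p → p=-63. Stack: []
LOAD_CONST → push 7. Stack: [7]
LOAD_FAST a → push 15. Stack: [7, 15]
BINARY_OP - → 7 - 15 = -8. Stack: [-8]
STORE_FAST p → p=-8. Stack: []
LOAD_FAST p → push -8. Stack: [-8]
LOAD_CONST → push 8. Stack: [-8, 8]
BINARY_OP * → -8 * 8 = -64. Stack: [-64]
STORE_FAST p → p=-64. Stack: []
LOAD_FAST i → push 1. Stack: [1]
LOAD_CONST → push 1. Stack: [1, 1]
BINARY_OP + → 1 + 1 = 2. Stack: [2]
STORE_FAST i → i=2. Stack: []
LOAD_FAST i → push 2. Stack: [2]
LOAD_CONST → push 2. Stack: [2, 2]
COMPARE_OP bool(<) → 2 vs 2 = False. Stack: [False]
POP_JUMP_IF_FALSE → pop False; jump. Stack: []
LOAD_FAST p → push -64. Stack: [-64]
RETURN_VALUE → return -64.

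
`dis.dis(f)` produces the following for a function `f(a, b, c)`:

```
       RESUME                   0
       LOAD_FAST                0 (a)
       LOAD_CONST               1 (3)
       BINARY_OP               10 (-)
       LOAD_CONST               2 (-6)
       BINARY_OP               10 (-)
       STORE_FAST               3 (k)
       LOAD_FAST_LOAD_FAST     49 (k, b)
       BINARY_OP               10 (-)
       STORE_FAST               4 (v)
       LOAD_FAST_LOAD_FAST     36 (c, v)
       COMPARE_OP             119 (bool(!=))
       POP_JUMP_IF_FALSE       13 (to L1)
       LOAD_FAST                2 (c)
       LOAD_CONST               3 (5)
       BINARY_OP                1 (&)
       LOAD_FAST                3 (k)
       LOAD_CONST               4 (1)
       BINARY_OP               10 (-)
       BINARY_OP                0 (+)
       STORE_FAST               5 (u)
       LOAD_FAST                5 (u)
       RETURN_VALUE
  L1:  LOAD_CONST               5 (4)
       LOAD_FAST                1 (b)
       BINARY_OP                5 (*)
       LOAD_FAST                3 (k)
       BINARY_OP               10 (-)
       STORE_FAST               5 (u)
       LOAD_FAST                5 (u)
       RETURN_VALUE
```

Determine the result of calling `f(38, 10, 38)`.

LOAD_FAST a → push 38. Stack: [38]
LOAD_CONST → push 3. Stack: [38, 3]
BINARY_OP - → 38 - 3 = 35. Stack: [35]
LOAD_CONST → push -6. Stack: [35, -6]
BINARY_OP - → 35 - -6 = 41. Stack: [41]
STORE_FAST k → k=41. Stack: []
LOAD_FAST_LOAD_FAST k,b → push 41,10. Stack: [41, 10]
BINARY_OP - → 41 - 10 = 31. Stack: [31]
STORE_FAST v → v=31. Stack: []
LOAD_FAST_LOAD_FAST c,v → push 38,31. Stack: [38, 31]
COMPARE_OP bool(!=) → 38 vs 31 = True. Stack: [True]
POP_JUMP_IF_FALSE → pop True; no jump. Stack: []
LOAD_FAST c → push 38. Stack: [38]
LOAD_CONST → push 5. Stack: [38, 5]
BINARY_OP & → 38 & 5 = 4. Stack: [4]
LOAD_FAST k → push 41. Stack: [4, 41]
LOAD_CONST → push 1. Stack: [4, 41, 1]
BINARY_OP - → 41 - 1 = 40. Stack: [4, 40]
BINARY_OP + → 4 + 40 = 44. Stack: [44]
STORE_FAST u → u=44. Stack: []
LOAD_FAST u → push 44. Stack: [44]
RETURN_VALUE → return 44.

44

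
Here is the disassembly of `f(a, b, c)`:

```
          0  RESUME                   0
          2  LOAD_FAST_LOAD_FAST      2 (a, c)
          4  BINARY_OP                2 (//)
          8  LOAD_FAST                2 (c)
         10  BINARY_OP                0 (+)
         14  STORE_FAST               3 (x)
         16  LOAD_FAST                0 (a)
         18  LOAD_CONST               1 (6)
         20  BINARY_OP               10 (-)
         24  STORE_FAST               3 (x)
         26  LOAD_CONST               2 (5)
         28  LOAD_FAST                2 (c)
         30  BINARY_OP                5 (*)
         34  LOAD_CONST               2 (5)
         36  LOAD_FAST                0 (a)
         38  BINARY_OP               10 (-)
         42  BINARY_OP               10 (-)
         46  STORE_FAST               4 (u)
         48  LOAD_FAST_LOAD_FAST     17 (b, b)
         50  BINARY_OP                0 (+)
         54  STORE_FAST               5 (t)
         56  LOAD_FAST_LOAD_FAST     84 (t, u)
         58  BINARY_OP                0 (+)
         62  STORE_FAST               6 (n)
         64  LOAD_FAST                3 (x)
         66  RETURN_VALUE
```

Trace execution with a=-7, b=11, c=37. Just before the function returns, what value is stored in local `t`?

22

LOAD_FAST_LOAD_FAST a,c → push -7,37. Stack: [-7, 37]
BINARY_OP // → -7 // 37 = -1. Stack: [-1]
LOAD_FAST c → push 37. Stack: [-1, 37]
BINARY_OP + → -1 + 37 = 36. Stack: [36]
STORE_FAST x → x=36. Stack: []
LOAD_FAST a → push -7. Stack: [-7]
LOAD_CONST → push 6. Stack: [-7, 6]
BINARY_OP - → -7 - 6 = -13. Stack: [-13]
STORE_FAST x → x=-13. Stack: []
LOAD_CONST → push 5. Stack: [5]
LOAD_FAST c → push 37. Stack: [5, 37]
BINARY_OP * → 5 * 37 = 185. Stack: [185]
LOAD_CONST → push 5. Stack: [185, 5]
LOAD_FAST a → push -7. Stack: [185, 5, -7]
BINARY_OP - → 5 - -7 = 12. Stack: [185, 12]
BINARY_OP - → 185 - 12 = 173. Stack: [173]
STORE_FAST u → u=173. Stack: []
LOAD_FAST_LOAD_FAST b,b → push 11,11. Stack: [11, 11]
BINARY_OP + → 11 + 11 = 22. Stack: [22]
STORE_FAST t → t=22. Stack: []
LOAD_FAST_LOAD_FAST t,u → push 22,173. Stack: [22, 173]
BINARY_OP + → 22 + 173 = 195. Stack: [195]
STORE_FAST n → n=195. Stack: []
LOAD_FAST x → push -13. Stack: [-13]
RETURN_VALUE → return -13.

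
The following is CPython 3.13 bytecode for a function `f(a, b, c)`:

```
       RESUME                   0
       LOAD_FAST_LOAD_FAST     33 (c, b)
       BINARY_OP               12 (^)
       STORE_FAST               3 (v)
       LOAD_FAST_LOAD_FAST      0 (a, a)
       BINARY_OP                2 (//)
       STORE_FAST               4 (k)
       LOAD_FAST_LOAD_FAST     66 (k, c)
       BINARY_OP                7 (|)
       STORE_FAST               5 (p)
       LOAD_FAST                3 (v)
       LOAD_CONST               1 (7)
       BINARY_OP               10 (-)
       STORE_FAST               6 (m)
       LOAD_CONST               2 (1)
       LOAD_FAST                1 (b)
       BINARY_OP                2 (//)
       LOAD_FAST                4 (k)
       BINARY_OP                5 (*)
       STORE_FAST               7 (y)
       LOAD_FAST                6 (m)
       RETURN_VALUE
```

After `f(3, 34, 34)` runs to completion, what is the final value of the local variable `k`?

1

LOAD_FAST_LOAD_FAST c,b → push 34,34. Stack: [34, 34]
BINARY_OP ^ → 34 ^ 34 = 0. Stack: [0]
STORE_FAST v → v=0. Stack: []
LOAD_FAST_LOAD_FAST a,a → push 3,3. Stack: [3, 3]
BINARY_OP // → 3 // 3 = 1. Stack: [1]
STORE_FAST k → k=1. Stack: []
LOAD_FAST_LOAD_FAST k,c → push 1,34. Stack: [1, 34]
BINARY_OP | → 1 | 34 = 35. Stack: [35]
STORE_FAST p → p=35. Stack: []
LOAD_FAST v → push 0. Stack: [0]
LOAD_CONST → push 7. Stack: [0, 7]
BINARY_OP - → 0 - 7 = -7. Stack: [-7]
STORE_FAST m → m=-7. Stack: []
LOAD_CONST → push 1. Stack: [1]
LOAD_FAST b → push 34. Stack: [1, 34]
BINARY_OP // → 1 // 34 = 0. Stack: [0]
LOAD_FAST k → push 1. Stack: [0, 1]
BINARY_OP * → 0 * 1 = 0. Stack: [0]
STORE_FAST y → y=0. Stack: []
LOAD_FAST m → push -7. Stack: [-7]
RETURN_VALUE → return -7.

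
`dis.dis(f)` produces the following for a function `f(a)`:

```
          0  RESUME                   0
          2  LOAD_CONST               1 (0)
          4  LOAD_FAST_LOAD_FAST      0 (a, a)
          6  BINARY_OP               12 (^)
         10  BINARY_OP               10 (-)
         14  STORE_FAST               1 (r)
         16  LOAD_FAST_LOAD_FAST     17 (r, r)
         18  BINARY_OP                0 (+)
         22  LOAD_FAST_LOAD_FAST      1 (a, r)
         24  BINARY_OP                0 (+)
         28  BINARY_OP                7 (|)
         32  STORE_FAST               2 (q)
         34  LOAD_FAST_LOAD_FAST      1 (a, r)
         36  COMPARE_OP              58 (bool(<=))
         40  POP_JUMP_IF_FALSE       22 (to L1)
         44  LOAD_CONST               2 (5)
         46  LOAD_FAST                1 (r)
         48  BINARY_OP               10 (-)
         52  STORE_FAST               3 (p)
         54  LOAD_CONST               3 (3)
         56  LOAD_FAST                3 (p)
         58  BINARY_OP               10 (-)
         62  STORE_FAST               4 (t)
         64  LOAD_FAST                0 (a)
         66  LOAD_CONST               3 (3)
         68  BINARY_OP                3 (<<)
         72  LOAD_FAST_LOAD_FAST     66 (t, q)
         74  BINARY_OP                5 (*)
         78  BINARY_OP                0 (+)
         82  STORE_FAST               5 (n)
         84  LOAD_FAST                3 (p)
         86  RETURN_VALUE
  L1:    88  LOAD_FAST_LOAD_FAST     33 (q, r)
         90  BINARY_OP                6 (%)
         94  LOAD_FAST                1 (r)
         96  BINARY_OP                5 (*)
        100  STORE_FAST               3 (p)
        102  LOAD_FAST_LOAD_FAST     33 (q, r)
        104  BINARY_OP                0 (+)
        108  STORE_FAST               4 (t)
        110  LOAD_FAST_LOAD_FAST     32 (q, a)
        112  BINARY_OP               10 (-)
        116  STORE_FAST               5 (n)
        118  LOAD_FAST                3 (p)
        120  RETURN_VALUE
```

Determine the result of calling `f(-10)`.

5

LOAD_CONST → push 0. Stack: [0]
LOAD_FAST_LOAD_FAST a,a → push -10,-10. Stack: [0, -10, -10]
BINARY_OP ^ → -10 ^ -10 = 0. Stack: [0, 0]
BINARY_OP - → 0 - 0 = 0. Stack: [0]
STORE_FAST r → r=0. Stack: []
LOAD_FAST_LOAD_FAST r,r → push 0,0. Stack: [0, 0]
BINARY_OP + → 0 + 0 = 0. Stack: [0]
LOAD_FAST_LOAD_FAST a,r → push -10,0. Stack: [0, -10, 0]
BINARY_OP + → -10 + 0 = -10. Stack: [0, -10]
BINARY_OP | → 0 | -10 = -10. Stack: [-10]
STORE_FAST q → q=-10. Stack: []
LOAD_FAST_LOAD_FAST a,r → push -10,0. Stack: [-10, 0]
COMPARE_OP bool(<=) → -10 vs 0 = True. Stack: [True]
POP_JUMP_IF_FALSE → pop True; no jump. Stack: []
LOAD_CONST → push 5. Stack: [5]
LOAD_FAST r → push 0. Stack: [5, 0]
BINARY_OP - → 5 - 0 = 5. Stack: [5]
STORE_FAST p → p=5. Stack: []
LOAD_CONST → push 3. Stack: [3]
LOAD_FAST p → push 5. Stack: [3, 5]
BINARY_OP - → 3 - 5 = -2. Stack: [-2]
STORE_FAST t → t=-2. Stack: []
LOAD_FAST a → push -10. Stack: [-10]
LOAD_CONST → push 3. Stack: [-10, 3]
BINARY_OP << → -10 << 3 = -80. Stack: [-80]
LOAD_FAST_LOAD_FAST t,q → push -2,-10. Stack: [-80, -2, -10]
BINARY_OP * → -2 * -10 = 20. Stack: [-80, 20]
BINARY_OP + → -80 + 20 = -60. Stack: [-60]
STORE_FAST n → n=-60. Stack: []
LOAD_FAST p → push 5. Stack: [5]
RETURN_VALUE → return 5.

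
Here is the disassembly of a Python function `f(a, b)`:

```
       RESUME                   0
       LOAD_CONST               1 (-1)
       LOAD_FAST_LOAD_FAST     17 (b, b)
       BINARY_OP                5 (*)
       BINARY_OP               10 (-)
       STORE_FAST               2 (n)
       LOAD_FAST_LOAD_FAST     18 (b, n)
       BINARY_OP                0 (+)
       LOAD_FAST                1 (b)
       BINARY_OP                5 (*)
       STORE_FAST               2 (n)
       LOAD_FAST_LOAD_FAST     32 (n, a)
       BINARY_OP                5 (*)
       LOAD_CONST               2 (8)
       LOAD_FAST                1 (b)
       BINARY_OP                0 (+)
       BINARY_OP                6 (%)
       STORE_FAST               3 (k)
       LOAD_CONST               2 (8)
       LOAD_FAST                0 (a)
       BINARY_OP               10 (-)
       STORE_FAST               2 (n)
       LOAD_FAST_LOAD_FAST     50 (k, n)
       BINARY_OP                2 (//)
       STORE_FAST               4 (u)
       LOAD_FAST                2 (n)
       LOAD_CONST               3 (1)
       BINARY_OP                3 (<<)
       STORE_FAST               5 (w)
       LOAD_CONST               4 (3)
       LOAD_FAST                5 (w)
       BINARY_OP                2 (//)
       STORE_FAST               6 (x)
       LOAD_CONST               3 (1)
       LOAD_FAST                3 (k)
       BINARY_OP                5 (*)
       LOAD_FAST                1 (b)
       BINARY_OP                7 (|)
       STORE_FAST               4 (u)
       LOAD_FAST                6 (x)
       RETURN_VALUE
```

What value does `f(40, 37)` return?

LOAD_CONST → push -1. Stack: [-1]
LOAD_FAST_LOAD_FAST b,b → push 37,37. Stack: [-1, 37, 37]
BINARY_OP * → 37 * 37 = 1369. Stack: [-1, 1369]
BINARY_OP - → -1 - 1369 = -1370. Stack: [-1370]
STORE_FAST n → n=-1370. Stack: []
LOAD_FAST_LOAD_FAST b,n → push 37,-1370. Stack: [37, -1370]
BINARY_OP + → 37 + -1370 = -1333. Stack: [-1333]
LOAD_FAST b → push 37. Stack: [-1333, 37]
BINARY_OP * → -1333 * 37 = -49321. Stack: [-49321]
STORE_FAST n → n=-49321. Stack: []
LOAD_FAST_LOAD_FAST n,a → push -49321,40. Stack: [-49321, 40]
BINARY_OP * → -49321 * 40 = -1972840. Stack: [-1972840]
LOAD_CONST → push 8. Stack: [-1972840, 8]
LOAD_FAST b → push 37. Stack: [-1972840, 8, 37]
BINARY_OP + → 8 + 37 = 45. Stack: [-1972840, 45]
BINARY_OP % → -1972840 % 45 = 5. Stack: [5]
STORE_FAST k → k=5. Stack: []
LOAD_CONST → push 8. Stack: [8]
LOAD_FAST a → push 40. Stack: [8, 40]
BINARY_OP - → 8 - 40 = -32. Stack: [-32]
STORE_FAST n → n=-32. Stack: []
LOAD_FAST_LOAD_FAST k,n → push 5,-32. Stack: [5, -32]
BINARY_OP // → 5 // -32 = -1. Stack: [-1]
STORE_FAST u → u=-1. Stack: []
LOAD_FAST n → push -32. Stack: [-32]
LOAD_CONST → push 1. Stack: [-32, 1]
BINARY_OP << → -32 << 1 = -64. Stack: [-64]
STORE_FAST w → w=-64. Stack: []
LOAD_CONST → push 3. Stack: [3]
LOAD_FAST w → push -64. Stack: [3, -64]
BINARY_OP // → 3 // -64 = -1. Stack: [-1]
STORE_FAST x → x=-1. Stack: []
LOAD_CONST → push 1. Stack: [1]
LOAD_FAST k → push 5. Stack: [1, 5]
BINARY_OP * → 1 * 5 = 5. Stack: [5]
LOAD_FAST b → push 37. Stack: [5, 37]
BINARY_OP | → 5 | 37 = 37. Stack: [37]
STORE_FAST u → u=37. Stack: []
LOAD_FAST x → push -1. Stack: [-1]
RETURN_VALUE → return -1.

-1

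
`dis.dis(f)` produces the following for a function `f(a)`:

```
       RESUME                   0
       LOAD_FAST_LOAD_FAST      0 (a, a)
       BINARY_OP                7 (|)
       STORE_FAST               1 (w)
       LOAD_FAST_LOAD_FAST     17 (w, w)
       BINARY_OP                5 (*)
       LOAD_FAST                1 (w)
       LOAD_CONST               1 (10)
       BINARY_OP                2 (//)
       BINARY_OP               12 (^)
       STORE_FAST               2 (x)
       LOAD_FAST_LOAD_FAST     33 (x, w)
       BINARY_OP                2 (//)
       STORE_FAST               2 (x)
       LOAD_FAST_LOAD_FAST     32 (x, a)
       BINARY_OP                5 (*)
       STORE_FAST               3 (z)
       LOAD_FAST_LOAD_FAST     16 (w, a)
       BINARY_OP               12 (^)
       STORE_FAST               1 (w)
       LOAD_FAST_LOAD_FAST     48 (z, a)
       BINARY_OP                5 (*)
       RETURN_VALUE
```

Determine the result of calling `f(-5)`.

125

LOAD_FAST_LOAD_FAST a,a → push -5,-5. Stack: [-5, -5]
BINARY_OP | → -5 | -5 = -5. Stack: [-5]
STORE_FAST w → w=-5. Stack: []
LOAD_FAST_LOAD_FAST w,w → push -5,-5. Stack: [-5, -5]
BINARY_OP * → -5 * -5 = 25. Stack: [25]
LOAD_FAST w → push -5. Stack: [25, -5]
LOAD_CONST → push 10. Stack: [25, -5, 10]
BINARY_OP // → -5 // 10 = -1. Stack: [25, -1]
BINARY_OP ^ → 25 ^ -1 = -26. Stack: [-26]
STORE_FAST x → x=-26. Stack: []
LOAD_FAST_LOAD_FAST x,w → push -26,-5. Stack: [-26, -5]
BINARY_OP // → -26 // -5 = 5. Stack: [5]
STORE_FAST x → x=5. Stack: []
LOAD_FAST_LOAD_FAST x,a → push 5,-5. Stack: [5, -5]
BINARY_OP * → 5 * -5 = -25. Stack: [-25]
STORE_FAST z → z=-25. Stack: []
LOAD_FAST_LOAD_FAST w,a → push -5,-5. Stack: [-5, -5]
BINARY_OP ^ → -5 ^ -5 = 0. Stack: [0]
STORE_FAST w → w=0. Stack: []
LOAD_FAST_LOAD_FAST z,a → push -25,-5. Stack: [-25, -5]
BINARY_OP * → -25 * -5 = 125. Stack: [125]
RETURN_VALUE → return 125.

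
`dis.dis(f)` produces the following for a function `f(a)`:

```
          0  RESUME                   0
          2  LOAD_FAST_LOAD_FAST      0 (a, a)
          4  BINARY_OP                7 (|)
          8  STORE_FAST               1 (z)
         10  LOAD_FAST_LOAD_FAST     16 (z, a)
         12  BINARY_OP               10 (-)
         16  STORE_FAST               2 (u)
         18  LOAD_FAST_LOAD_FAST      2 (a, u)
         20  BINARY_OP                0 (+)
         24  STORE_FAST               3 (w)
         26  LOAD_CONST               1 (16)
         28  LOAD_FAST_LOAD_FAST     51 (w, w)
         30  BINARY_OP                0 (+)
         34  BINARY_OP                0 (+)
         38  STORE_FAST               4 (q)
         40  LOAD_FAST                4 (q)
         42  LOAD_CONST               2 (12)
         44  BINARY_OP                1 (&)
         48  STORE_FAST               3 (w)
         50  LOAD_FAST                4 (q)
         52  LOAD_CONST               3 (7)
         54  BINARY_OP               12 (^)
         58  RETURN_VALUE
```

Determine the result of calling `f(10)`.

LOAD_FAST_LOAD_FAST a,a → push 10,10. Stack: [10, 10]
BINARY_OP | → 10 | 10 = 10. Stack: [10]
STORE_FAST z → z=10. Stack: []
LOAD_FAST_LOAD_FAST z,a → push 10,10. Stack: [10, 10]
BINARY_OP - → 10 - 10 = 0. Stack: [0]
STORE_FAST u → u=0. Stack: []
LOAD_FAST_LOAD_FAST a,u → push 10,0. Stack: [10, 0]
BINARY_OP + → 10 + 0 = 10. Stack: [10]
STORE_FAST w → w=10. Stack: []
LOAD_CONST → push 16. Stack: [16]
LOAD_FAST_LOAD_FAST w,w → push 10,10. Stack: [16, 10, 10]
BINARY_OP + → 10 + 10 = 20. Stack: [16, 20]
BINARY_OP + → 16 + 20 = 36. Stack: [36]
STORE_FAST q → q=36. Stack: []
LOAD_FAST q → push 36. Stack: [36]
LOAD_CONST → push 12. Stack: [36, 12]
BINARY_OP & → 36 & 12 = 4. Stack: [4]
STORE_FAST w → w=4. Stack: []
LOAD_FAST q → push 36. Stack: [36]
LOAD_CONST → push 7. Stack: [36, 7]
BINARY_OP ^ → 36 ^ 7 = 35. Stack: [35]
RETURN_VALUE → return 35.

35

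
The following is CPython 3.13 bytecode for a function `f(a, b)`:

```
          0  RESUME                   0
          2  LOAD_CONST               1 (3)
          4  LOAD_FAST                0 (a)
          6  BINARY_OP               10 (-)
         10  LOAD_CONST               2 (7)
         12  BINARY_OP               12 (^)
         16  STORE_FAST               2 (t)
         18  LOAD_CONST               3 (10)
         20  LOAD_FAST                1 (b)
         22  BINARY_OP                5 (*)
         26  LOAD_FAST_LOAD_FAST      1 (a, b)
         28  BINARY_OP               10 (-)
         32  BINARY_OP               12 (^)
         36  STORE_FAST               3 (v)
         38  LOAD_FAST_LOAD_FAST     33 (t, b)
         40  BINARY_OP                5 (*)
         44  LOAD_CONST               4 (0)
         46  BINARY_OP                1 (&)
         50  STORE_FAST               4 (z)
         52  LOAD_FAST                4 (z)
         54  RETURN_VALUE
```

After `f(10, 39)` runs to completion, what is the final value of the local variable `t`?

LOAD_CONST → push 3. Stack: [3]
LOAD_FAST a → push 10. Stack: [3, 10]
BINARY_OP - → 3 - 10 = -7. Stack: [-7]
LOAD_CONST → push 7. Stack: [-7, 7]
BINARY_OP ^ → -7 ^ 7 = -2. Stack: [-2]
STORE_FAST t → t=-2. Stack: []
LOAD_CONST → push 10. Stack: [10]
LOAD_FAST b → push 39. Stack: [10, 39]
BINARY_OP * → 10 * 39 = 390. Stack: [390]
LOAD_FAST_LOAD_FAST a,b → push 10,39. Stack: [390, 10, 39]
BINARY_OP - → 10 - 39 = -29. Stack: [390, -29]
BINARY_OP ^ → 390 ^ -29 = -411. Stack: [-411]
STORE_FAST v → v=-411. Stack: []
LOAD_FAST_LOAD_FAST t,b → push -2,39. Stack: [-2, 39]
BINARY_OP * → -2 * 39 = -78. Stack: [-78]
LOAD_CONST → push 0. Stack: [-78, 0]
BINARY_OP & → -78 & 0 = 0. Stack: [0]
STORE_FAST z → z=0. Stack: []
LOAD_FAST z → push 0. Stack: [0]
RETURN_VALUE → return 0.

-2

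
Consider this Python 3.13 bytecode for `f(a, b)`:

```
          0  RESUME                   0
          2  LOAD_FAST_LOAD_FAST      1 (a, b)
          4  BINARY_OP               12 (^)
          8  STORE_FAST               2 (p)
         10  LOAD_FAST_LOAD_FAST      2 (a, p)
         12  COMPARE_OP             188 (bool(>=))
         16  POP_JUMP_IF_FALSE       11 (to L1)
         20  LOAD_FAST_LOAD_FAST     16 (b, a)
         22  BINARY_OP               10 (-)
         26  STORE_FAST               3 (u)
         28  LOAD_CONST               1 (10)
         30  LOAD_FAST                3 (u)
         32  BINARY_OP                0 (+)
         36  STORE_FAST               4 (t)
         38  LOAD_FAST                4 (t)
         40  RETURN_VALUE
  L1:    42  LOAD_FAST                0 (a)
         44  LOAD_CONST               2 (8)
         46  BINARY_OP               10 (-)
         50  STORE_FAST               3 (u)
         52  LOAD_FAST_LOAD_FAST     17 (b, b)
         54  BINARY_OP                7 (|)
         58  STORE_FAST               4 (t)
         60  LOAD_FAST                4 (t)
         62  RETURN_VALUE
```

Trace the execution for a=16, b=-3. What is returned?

LOAD_FAST_LOAD_FAST a,b → push 16,-3. Stack: [16, -3]
BINARY_OP ^ → 16 ^ -3 = -19. Stack: [-19]
STORE_FAST p → p=-19. Stack: []
LOAD_FAST_LOAD_FAST a,p → push 16,-19. Stack: [16, -19]
COMPARE_OP bool(>=) → 16 vs -19 = True. Stack: [True]
POP_JUMP_IF_FALSE → pop True; no jump. Stack: []
LOAD_FAST_LOAD_FAST b,a → push -3,16. Stack: [-3, 16]
BINARY_OP - → -3 - 16 = -19. Stack: [-19]
STORE_FAST u → u=-19. Stack: []
LOAD_CONST → push 10. Stack: [10]
LOAD_FAST u → push -19. Stack: [10, -19]
BINARY_OP + → 10 + -19 = -9. Stack: [-9]
STORE_FAST t → t=-9. Stack: []
LOAD_FAST t → push -9. Stack: [-9]
RETURN_VALUE → return -9.

-9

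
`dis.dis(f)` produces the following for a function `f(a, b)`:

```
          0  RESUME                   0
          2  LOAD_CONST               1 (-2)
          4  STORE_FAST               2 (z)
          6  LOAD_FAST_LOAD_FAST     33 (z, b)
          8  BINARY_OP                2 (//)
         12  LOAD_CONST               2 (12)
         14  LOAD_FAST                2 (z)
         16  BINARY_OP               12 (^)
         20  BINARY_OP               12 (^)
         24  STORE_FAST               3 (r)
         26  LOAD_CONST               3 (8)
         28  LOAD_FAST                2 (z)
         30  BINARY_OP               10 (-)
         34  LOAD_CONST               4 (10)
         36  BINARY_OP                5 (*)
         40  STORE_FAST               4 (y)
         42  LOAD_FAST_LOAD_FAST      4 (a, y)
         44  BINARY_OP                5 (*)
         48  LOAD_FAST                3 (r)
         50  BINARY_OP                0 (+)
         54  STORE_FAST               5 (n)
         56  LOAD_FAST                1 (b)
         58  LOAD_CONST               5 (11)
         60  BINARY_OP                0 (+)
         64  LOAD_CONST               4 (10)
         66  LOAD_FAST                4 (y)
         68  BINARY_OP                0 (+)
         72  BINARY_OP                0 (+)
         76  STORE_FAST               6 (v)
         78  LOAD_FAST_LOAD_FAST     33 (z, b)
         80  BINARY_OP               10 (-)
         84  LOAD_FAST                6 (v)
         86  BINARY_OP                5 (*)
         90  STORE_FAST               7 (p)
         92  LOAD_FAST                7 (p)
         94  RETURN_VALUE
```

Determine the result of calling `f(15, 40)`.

-6762

LOAD_CONST → push -2. Stack: [-2]
STORE_FAST z → z=-2. Stack: []
LOAD_FAST_LOAD_FAST z,b → push -2,40. Stack: [-2, 40]
BINARY_OP // → -2 // 40 = -1. Stack: [-1]
LOAD_CONST → push 12. Stack: [-1, 12]
LOAD_FAST z → push -2. Stack: [-1, 12, -2]
BINARY_OP ^ → 12 ^ -2 = -14. Stack: [-1, -14]
BINARY_OP ^ → -1 ^ -14 = 13. Stack: [13]
STORE_FAST r → r=13. Stack: []
LOAD_CONST → push 8. Stack: [8]
LOAD_FAST z → push -2. Stack: [8, -2]
BINARY_OP - → 8 - -2 = 10. Stack: [10]
LOAD_CONST → push 10. Stack: [10, 10]
BINARY_OP * → 10 * 10 = 100. Stack: [100]
STORE_FAST y → y=100. Stack: []
LOAD_FAST_LOAD_FAST a,y → push 15,100. Stack: [15, 100]
BINARY_OP * → 15 * 100 = 1500. Stack: [1500]
LOAD_FAST r → push 13. Stack: [1500, 13]
BINARY_OP + → 1500 + 13 = 1513. Stack: [1513]
STORE_FAST n → n=1513. Stack: []
LOAD_FAST b → push 40. Stack: [40]
LOAD_CONST → push 11. Stack: [40, 11]
BINARY_OP + → 40 + 11 = 51. Stack: [51]
LOAD_CONST → push 10. Stack: [51, 10]
LOAD_FAST y → push 100. Stack: [51, 10, 100]
BINARY_OP + → 10 + 100 = 110. Stack: [51, 110]
BINARY_OP + → 51 + 110 = 161. Stack: [161]
STORE_FAST v → v=161. Stack: []
LOAD_FAST_LOAD_FAST z,b → push -2,40. Stack: [-2, 40]
BINARY_OP - → -2 - 40 = -42. Stack: [-42]
LOAD_FAST v → push 161. Stack: [-42, 161]
BINARY_OP * → -42 * 161 = -6762. Stack: [-6762]
STORE_FAST p → p=-6762. Stack: []
LOAD_FAST p → push -6762. Stack: [-6762]
RETURN_VALUE → return -6762.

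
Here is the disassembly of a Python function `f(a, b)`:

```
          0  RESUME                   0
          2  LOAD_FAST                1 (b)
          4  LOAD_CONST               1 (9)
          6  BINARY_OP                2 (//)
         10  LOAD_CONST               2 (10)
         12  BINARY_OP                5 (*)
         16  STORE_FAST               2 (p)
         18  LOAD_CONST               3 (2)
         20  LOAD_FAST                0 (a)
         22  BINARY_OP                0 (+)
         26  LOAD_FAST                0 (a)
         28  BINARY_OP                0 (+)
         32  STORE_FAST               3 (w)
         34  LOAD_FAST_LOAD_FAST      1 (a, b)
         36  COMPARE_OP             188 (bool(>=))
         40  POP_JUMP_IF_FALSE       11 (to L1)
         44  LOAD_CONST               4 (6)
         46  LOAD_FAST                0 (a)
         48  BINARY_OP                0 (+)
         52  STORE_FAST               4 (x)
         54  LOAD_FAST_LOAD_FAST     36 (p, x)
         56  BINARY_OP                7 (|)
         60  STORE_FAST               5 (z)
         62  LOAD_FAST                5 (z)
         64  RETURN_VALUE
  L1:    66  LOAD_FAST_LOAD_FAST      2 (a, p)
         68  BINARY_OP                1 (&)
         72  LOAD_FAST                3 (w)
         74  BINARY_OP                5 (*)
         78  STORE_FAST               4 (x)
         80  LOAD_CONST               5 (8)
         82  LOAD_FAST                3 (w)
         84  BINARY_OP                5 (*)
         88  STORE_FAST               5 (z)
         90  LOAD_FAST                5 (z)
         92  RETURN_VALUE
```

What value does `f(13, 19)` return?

224

LOAD_FAST b → push 19. Stack: [19]
LOAD_CONST → push 9. Stack: [19, 9]
BINARY_OP // → 19 // 9 = 2. Stack: [2]
LOAD_CONST → push 10. Stack: [2, 10]
BINARY_OP * → 2 * 10 = 20. Stack: [20]
STORE_FAST p → p=20. Stack: []
LOAD_CONST → push 2. Stack: [2]
LOAD_FAST a → push 13. Stack: [2, 13]
BINARY_OP + → 2 + 13 = 15. Stack: [15]
LOAD_FAST a → push 13. Stack: [15, 13]
BINARY_OP + → 15 + 13 = 28. Stack: [28]
STORE_FAST w → w=28. Stack: []
LOAD_FAST_LOAD_FAST a,b → push 13,19. Stack: [13, 19]
COMPARE_OP bool(>=) → 13 vs 19 = False. Stack: [False]
POP_JUMP_IF_FALSE → pop False; jump. Stack: []
LOAD_FAST_LOAD_FAST a,p → push 13,20. Stack: [13, 20]
BINARY_OP & → 13 & 20 = 4. Stack: [4]
LOAD_FAST w → push 28. Stack: [4, 28]
BINARY_OP * → 4 * 28 = 112. Stack: [112]
STORE_FAST x → x=112. Stack: []
LOAD_CONST → push 8. Stack: [8]
LOAD_FAST w → push 28. Stack: [8, 28]
BINARY_OP * → 8 * 28 = 224. Stack: [224]
STORE_FAST z → z=224. Stack: []
LOAD_FAST z → push 224. Stack: [224]
RETURN_VALUE → return 224.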